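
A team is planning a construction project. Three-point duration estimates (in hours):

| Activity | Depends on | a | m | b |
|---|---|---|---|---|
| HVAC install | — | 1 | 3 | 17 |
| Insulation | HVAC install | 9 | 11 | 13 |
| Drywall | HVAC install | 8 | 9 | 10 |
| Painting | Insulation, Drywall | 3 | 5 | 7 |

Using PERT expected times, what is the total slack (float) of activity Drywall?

te_HVAC install = (1 + 4·3 + 17)/6 = 30/6 = 5
te_Insulation = (9 + 4·11 + 13)/6 = 66/6 = 11
te_Drywall = (8 + 4·9 + 10)/6 = 54/6 = 9
te_Painting = (3 + 4·5 + 7)/6 = 30/6 = 5

Forward pass:
ES_HVAC install = 0; EF_HVAC install = 5
ES_Insulation = 5; EF_Insulation = 5+11 = 16
ES_Drywall = 5; EF_Drywall = 5+9 = 14
ES_Painting = max(EF_Insulation=16, EF_Drywall=14) = 16; EF_Painting = 16+5 = 21
Expected project duration μ = 21 hours. Critical path: HVAC install → Insulation → Painting.

Backward pass:
LF_Painting = 21; LS_Painting = 21−5 = 16
LF_Drywall = LS_Painting = 16; LS_Drywall = 16−9 = 7
LF_Insulation = LS_Painting = 16; LS_Insulation = 16−11 = 5
LF_HVAC install = min(LS_Insulation=5, LS_Drywall=7) = 5; LS_HVAC install = 5−5 = 0
Slack_Drywall = LS_Drywall − ES_Drywall = 7 − 5 = 2

2 hours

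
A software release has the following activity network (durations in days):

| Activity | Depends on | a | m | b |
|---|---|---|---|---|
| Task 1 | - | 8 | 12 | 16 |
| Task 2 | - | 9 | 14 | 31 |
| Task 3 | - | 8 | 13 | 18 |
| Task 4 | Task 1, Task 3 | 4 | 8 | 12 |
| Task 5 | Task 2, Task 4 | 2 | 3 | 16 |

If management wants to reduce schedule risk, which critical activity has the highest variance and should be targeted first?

te_Task 1 = (8 + 4·12 + 16)/6 = 72/6 = 12; σ²_Task 1 = ((16−8)/6)² = 1.778
te_Task 2 = (9 + 4·14 + 31)/6 = 96/6 = 16; σ²_Task 2 = ((31−9)/6)² = 13.444
te_Task 3 = (8 + 4·13 + 18)/6 = 78/6 = 13; σ²_Task 3 = ((18−8)/6)² = 2.778
te_Task 4 = (4 + 4·8 + 12)/6 = 48/6 = 8; σ²_Task 4 = ((12−4)/6)² = 1.778
te_Task 5 = (2 + 4·3 + 16)/6 = 30/6 = 5; σ²_Task 5 = ((16−2)/6)² = 5.444

Forward pass:
ES_Task 1 = 0; EF_Task 1 = 12
ES_Task 2 = 0; EF_Task 2 = 16
ES_Task 3 = 0; EF_Task 3 = 13
ES_Task 4 = max(EF_Task 1=12, EF_Task 3=13) = 13; EF_Task 4 = 13+8 = 21
ES_Task 5 = max(EF_Task 2=16, EF_Task 4=21) = 21; EF_Task 5 = 21+5 = 26
Expected project duration μ = 26 days. Critical path: Task 3 → Task 4 → Task 5.

Variances on critical path: σ²_Task 3=2.778, σ²_Task 4=1.778, σ²_Task 5=5.444.
Largest is σ²_Task 5 = 5.444.

Task 5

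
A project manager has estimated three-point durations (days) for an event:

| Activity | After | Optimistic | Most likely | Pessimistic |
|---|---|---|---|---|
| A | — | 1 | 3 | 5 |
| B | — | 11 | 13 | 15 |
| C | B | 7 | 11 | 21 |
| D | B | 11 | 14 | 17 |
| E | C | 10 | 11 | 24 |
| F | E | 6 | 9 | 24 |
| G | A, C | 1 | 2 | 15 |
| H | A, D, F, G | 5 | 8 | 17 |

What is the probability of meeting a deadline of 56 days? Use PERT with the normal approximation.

0.343

te_A = (1 + 4·3 + 5)/6 = 18/6 = 3; σ²_A = ((5−1)/6)² = 0.444
te_B = (11 + 4·13 + 15)/6 = 78/6 = 13; σ²_B = ((15−11)/6)² = 0.444
te_C = (7 + 4·11 + 21)/6 = 72/6 = 12; σ²_C = ((21−7)/6)² = 5.444
te_D = (11 + 4·14 + 17)/6 = 84/6 = 14; σ²_D = ((17−11)/6)² = 1.000
te_E = (10 + 4·11 + 24)/6 = 78/6 = 13; σ²_E = ((24−10)/6)² = 5.444
te_F = (6 + 4·9 + 24)/6 = 66/6 = 11; σ²_F = ((24−6)/6)² = 9.000
te_G = (1 + 4·2 + 15)/6 = 24/6 = 4; σ²_G = ((15−1)/6)² = 5.444
te_H = (5 + 4·8 + 17)/6 = 54/6 = 9; σ²_H = ((17−5)/6)² = 4.000

Forward pass:
ES_A = 0; EF_A = 3
ES_B = 0; EF_B = 13
ES_C = 13; EF_C = 13+12 = 25
ES_D = 13; EF_D = 13+14 = 27
ES_E = 25; EF_E = 25+13 = 38
ES_F = 38; EF_F = 38+11 = 49
ES_G = max(EF_A=3, EF_C=25) = 25; EF_G = 25+4 = 29
ES_H = max(EF_A=3, EF_D=27, EF_F=49, EF_G=29) = 49; EF_H = 49+9 = 58
Expected project duration μ = 58 days. Critical path: B → C → E → F → H.

Variance along critical path = 0.444 + 5.444 + 5.444 + 9.000 + 4.000 = 24.333; σ = √24.333 = 4.933 days.
Z = (56 − 58) / 4.933 = -0.405
P(T ≤ 56) = Φ(-0.405) ≈ 0.343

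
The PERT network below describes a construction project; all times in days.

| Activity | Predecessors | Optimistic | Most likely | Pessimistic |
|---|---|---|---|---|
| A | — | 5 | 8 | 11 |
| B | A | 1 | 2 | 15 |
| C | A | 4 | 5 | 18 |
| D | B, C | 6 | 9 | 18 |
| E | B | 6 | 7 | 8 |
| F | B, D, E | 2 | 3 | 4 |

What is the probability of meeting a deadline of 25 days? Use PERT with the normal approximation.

0.178

te_A = (5 + 4·8 + 11)/6 = 48/6 = 8; σ²_A = ((11−5)/6)² = 1.000
te_B = (1 + 4·2 + 15)/6 = 24/6 = 4; σ²_B = ((15−1)/6)² = 5.444
te_C = (4 + 4·5 + 18)/6 = 42/6 = 7; σ²_C = ((18−4)/6)² = 5.444
te_D = (6 + 4·9 + 18)/6 = 60/6 = 10; σ²_D = ((18−6)/6)² = 4.000
te_E = (6 + 4·7 + 8)/6 = 42/6 = 7; σ²_E = ((8−6)/6)² = 0.111
te_F = (2 + 4·3 + 4)/6 = 18/6 = 3; σ²_F = ((4−2)/6)² = 0.111

Forward pass:
ES_A = 0; EF_A = 8
ES_B = 8; EF_B = 8+4 = 12
ES_C = 8; EF_C = 8+7 = 15
ES_D = max(EF_B=12, EF_C=15) = 15; EF_D = 15+10 = 25
ES_E = 12; EF_E = 12+7 = 19
ES_F = max(EF_B=12, EF_D=25, EF_E=19) = 25; EF_F = 25+3 = 28
Expected project duration μ = 28 days. Critical path: A → C → D → F.

Variance along critical path = 1.000 + 5.444 + 4.000 + 0.111 = 10.556; σ = √10.556 = 3.249 days.
Z = (25 − 28) / 3.249 = -0.923
P(T ≤ 25) = Φ(-0.923) ≈ 0.178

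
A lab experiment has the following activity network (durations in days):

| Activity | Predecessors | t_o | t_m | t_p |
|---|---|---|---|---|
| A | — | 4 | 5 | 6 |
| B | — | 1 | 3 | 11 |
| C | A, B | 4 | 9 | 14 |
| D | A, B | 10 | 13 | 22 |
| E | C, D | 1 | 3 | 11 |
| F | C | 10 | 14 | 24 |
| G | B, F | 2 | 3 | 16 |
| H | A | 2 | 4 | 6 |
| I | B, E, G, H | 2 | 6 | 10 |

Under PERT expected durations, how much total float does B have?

te_A = (4 + 4·5 + 6)/6 = 30/6 = 5
te_B = (1 + 4·3 + 11)/6 = 24/6 = 4
te_C = (4 + 4·9 + 14)/6 = 54/6 = 9
te_D = (10 + 4·13 + 22)/6 = 84/6 = 14
te_E = (1 + 4·3 + 11)/6 = 24/6 = 4
te_F = (10 + 4·14 + 24)/6 = 90/6 = 15
te_G = (2 + 4·3 + 16)/6 = 30/6 = 5
te_H = (2 + 4·4 + 6)/6 = 24/6 = 4
te_I = (2 + 4·6 + 10)/6 = 36/6 = 6

Forward pass:
ES_A = 0; EF_A = 5
ES_B = 0; EF_B = 4
ES_C = max(EF_A=5, EF_B=4) = 5; EF_C = 5+9 = 14
ES_D = max(EF_A=5, EF_B=4) = 5; EF_D = 5+14 = 19
ES_E = max(EF_C=14, EF_D=19) = 19; EF_E = 19+4 = 23
ES_F = 14; EF_F = 14+15 = 29
ES_G = max(EF_B=4, EF_F=29) = 29; EF_G = 29+5 = 34
ES_H = 5; EF_H = 5+4 = 9
ES_I = max(EF_B=4, EF_E=23, EF_G=34, EF_H=9) = 34; EF_I = 34+6 = 40
Expected project duration μ = 40 days. Critical path: A → C → F → G → I.

Backward pass:
LF_I = 40; LS_I = 40−6 = 34
LF_H = LS_I = 34; LS_H = 34−4 = 30
LF_G = LS_I = 34; LS_G = 34−5 = 29
LF_F = LS_G = 29; LS_F = 29−15 = 14
LF_E = LS_I = 34; LS_E = 34−4 = 30
LF_D = LS_E = 30; LS_D = 30−14 = 16
LF_C = min(LS_E=30, LS_F=14) = 14; LS_C = 14−9 = 5
LF_B = min(LS_C=5, LS_D=16, LS_G=29, LS_I=34) = 5; LS_B = 5−4 = 1
LF_A = min(LS_C=5, LS_D=16, LS_H=30) = 5; LS_A = 5−5 = 0
Slack_B = LS_B − ES_B = 1 − 0 = 1

1 days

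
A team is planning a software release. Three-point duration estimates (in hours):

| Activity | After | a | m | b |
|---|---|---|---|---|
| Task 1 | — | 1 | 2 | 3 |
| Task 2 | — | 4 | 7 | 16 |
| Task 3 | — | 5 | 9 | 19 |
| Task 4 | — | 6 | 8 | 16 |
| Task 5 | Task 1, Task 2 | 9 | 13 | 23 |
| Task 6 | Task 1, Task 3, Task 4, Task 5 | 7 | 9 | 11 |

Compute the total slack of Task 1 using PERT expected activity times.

6 hours

te_Task 1 = (1 + 4·2 + 3)/6 = 12/6 = 2
te_Task 2 = (4 + 4·7 + 16)/6 = 48/6 = 8
te_Task 3 = (5 + 4·9 + 19)/6 = 60/6 = 10
te_Task 4 = (6 + 4·8 + 16)/6 = 54/6 = 9
te_Task 5 = (9 + 4·13 + 23)/6 = 84/6 = 14
te_Task 6 = (7 + 4·9 + 11)/6 = 54/6 = 9

Forward pass:
ES_Task 1 = 0; EF_Task 1 = 2
ES_Task 2 = 0; EF_Task 2 = 8
ES_Task 3 = 0; EF_Task 3 = 10
ES_Task 4 = 0; EF_Task 4 = 9
ES_Task 5 = max(EF_Task 1=2, EF_Task 2=8) = 8; EF_Task 5 = 8+14 = 22
ES_Task 6 = max(EF_Task 1=2, EF_Task 3=10, EF_Task 4=9, EF_Task 5=22) = 22; EF_Task 6 = 22+9 = 31
Expected project duration μ = 31 hours. Critical path: Task 2 → Task 5 → Task 6.

Backward pass:
LF_Task 6 = 31; LS_Task 6 = 31−9 = 22
LF_Task 5 = LS_Task 6 = 22; LS_Task 5 = 22−14 = 8
LF_Task 4 = LS_Task 6 = 22; LS_Task 4 = 22−9 = 13
LF_Task 3 = LS_Task 6 = 22; LS_Task 3 = 22−10 = 12
LF_Task 2 = LS_Task 5 = 8; LS_Task 2 = 8−8 = 0
LF_Task 1 = min(LS_Task 5=8, LS_Task 6=22) = 8; LS_Task 1 = 8−2 = 6
Slack_Task 1 = LS_Task 1 − ES_Task 1 = 6 − 0 = 6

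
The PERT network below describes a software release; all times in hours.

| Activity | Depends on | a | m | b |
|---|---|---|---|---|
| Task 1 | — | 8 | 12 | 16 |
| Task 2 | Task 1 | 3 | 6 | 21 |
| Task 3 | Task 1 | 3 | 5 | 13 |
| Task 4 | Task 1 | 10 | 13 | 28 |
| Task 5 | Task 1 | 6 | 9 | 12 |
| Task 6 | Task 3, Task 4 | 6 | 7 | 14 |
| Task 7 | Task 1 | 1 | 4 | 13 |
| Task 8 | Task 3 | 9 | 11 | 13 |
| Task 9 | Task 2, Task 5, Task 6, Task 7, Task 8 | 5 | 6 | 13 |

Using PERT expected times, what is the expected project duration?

42 hours

te_Task 1 = (8 + 4·12 + 16)/6 = 72/6 = 12
te_Task 2 = (3 + 4·6 + 21)/6 = 48/6 = 8
te_Task 3 = (3 + 4·5 + 13)/6 = 36/6 = 6
te_Task 4 = (10 + 4·13 + 28)/6 = 90/6 = 15
te_Task 5 = (6 + 4·9 + 12)/6 = 54/6 = 9
te_Task 6 = (6 + 4·7 + 14)/6 = 48/6 = 8
te_Task 7 = (1 + 4·4 + 13)/6 = 30/6 = 5
te_Task 8 = (9 + 4·11 + 13)/6 = 66/6 = 11
te_Task 9 = (5 + 4·6 + 13)/6 = 42/6 = 7

Forward pass:
ES_Task 1 = 0; EF_Task 1 = 12
ES_Task 2 = 12; EF_Task 2 = 12+8 = 20
ES_Task 3 = 12; EF_Task 3 = 12+6 = 18
ES_Task 4 = 12; EF_Task 4 = 12+15 = 27
ES_Task 5 = 12; EF_Task 5 = 12+9 = 21
ES_Task 6 = max(EF_Task 3=18, EF_Task 4=27) = 27; EF_Task 6 = 27+8 = 35
ES_Task 7 = 12; EF_Task 7 = 12+5 = 17
ES_Task 8 = 18; EF_Task 8 = 18+11 = 29
ES_Task 9 = max(EF_Task 2=20, EF_Task 5=21, EF_Task 6=35, EF_Task 7=17, EF_Task 8=29) = 35; EF_Task 9 = 35+7 = 42
Expected project duration μ = 42 hours. Critical path: Task 1 → Task 4 → Task 6 → Task 9.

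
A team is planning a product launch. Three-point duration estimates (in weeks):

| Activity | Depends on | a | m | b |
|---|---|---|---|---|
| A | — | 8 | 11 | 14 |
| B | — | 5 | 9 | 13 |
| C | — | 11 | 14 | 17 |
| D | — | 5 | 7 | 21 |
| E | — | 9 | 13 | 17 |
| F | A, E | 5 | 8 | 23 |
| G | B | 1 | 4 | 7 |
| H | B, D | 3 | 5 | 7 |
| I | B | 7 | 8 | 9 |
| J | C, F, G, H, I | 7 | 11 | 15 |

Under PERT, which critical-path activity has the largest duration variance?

te_A = (8 + 4·11 + 14)/6 = 66/6 = 11; σ²_A = ((14−8)/6)² = 1.000
te_B = (5 + 4·9 + 13)/6 = 54/6 = 9; σ²_B = ((13−5)/6)² = 1.778
te_C = (11 + 4·14 + 17)/6 = 84/6 = 14; σ²_C = ((17−11)/6)² = 1.000
te_D = (5 + 4·7 + 21)/6 = 54/6 = 9; σ²_D = ((21−5)/6)² = 7.111
te_E = (9 + 4·13 + 17)/6 = 78/6 = 13; σ²_E = ((17−9)/6)² = 1.778
te_F = (5 + 4·8 + 23)/6 = 60/6 = 10; σ²_F = ((23−5)/6)² = 9.000
te_G = (1 + 4·4 + 7)/6 = 24/6 = 4; σ²_G = ((7−1)/6)² = 1.000
te_H = (3 + 4·5 + 7)/6 = 30/6 = 5; σ²_H = ((7−3)/6)² = 0.444
te_I = (7 + 4·8 + 9)/6 = 48/6 = 8; σ²_I = ((9−7)/6)² = 0.111
te_J = (7 + 4·11 + 15)/6 = 66/6 = 11; σ²_J = ((15−7)/6)² = 1.778

Forward pass:
ES_A = 0; EF_A = 11
ES_B = 0; EF_B = 9
ES_C = 0; EF_C = 14
ES_D = 0; EF_D = 9
ES_E = 0; EF_E = 13
ES_F = max(EF_A=11, EF_E=13) = 13; EF_F = 13+10 = 23
ES_G = 9; EF_G = 9+4 = 13
ES_H = max(EF_B=9, EF_D=9) = 9; EF_H = 9+5 = 14
ES_I = 9; EF_I = 9+8 = 17
ES_J = max(EF_C=14, EF_F=23, EF_G=13, EF_H=14, EF_I=17) = 23; EF_J = 23+11 = 34
Expected project duration μ = 34 weeks. Critical path: E → F → J.

Variances on critical path: σ²_E=1.778, σ²_F=9.000, σ²_J=1.778.
Largest is σ²_F = 9.000.

F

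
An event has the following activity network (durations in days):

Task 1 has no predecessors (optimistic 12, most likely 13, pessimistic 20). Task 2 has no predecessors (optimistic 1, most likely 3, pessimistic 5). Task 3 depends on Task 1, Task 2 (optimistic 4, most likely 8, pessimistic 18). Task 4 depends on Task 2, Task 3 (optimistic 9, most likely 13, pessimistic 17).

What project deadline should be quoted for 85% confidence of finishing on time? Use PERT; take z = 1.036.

39.1 days

te_Task 1 = (12 + 4·13 + 20)/6 = 84/6 = 14; σ²_Task 1 = ((20−12)/6)² = 1.778
te_Task 2 = (1 + 4·3 + 5)/6 = 18/6 = 3; σ²_Task 2 = ((5−1)/6)² = 0.444
te_Task 3 = (4 + 4·8 + 18)/6 = 54/6 = 9; σ²_Task 3 = ((18−4)/6)² = 5.444
te_Task 4 = (9 + 4·13 + 17)/6 = 78/6 = 13; σ²_Task 4 = ((17−9)/6)² = 1.778

Forward pass:
ES_Task 1 = 0; EF_Task 1 = 14
ES_Task 2 = 0; EF_Task 2 = 3
ES_Task 3 = max(EF_Task 1=14, EF_Task 2=3) = 14; EF_Task 3 = 14+9 = 23
ES_Task 4 = max(EF_Task 2=3, EF_Task 3=23) = 23; EF_Task 4 = 23+13 = 36
Expected project duration μ = 36 days. Critical path: Task 1 → Task 3 → Task 4.

Variance along critical path = 1.778 + 5.444 + 1.778 = 9.000; σ = 3.000 days.
D = μ + z·σ = 36 + 1.036·3.000 = 39.1 days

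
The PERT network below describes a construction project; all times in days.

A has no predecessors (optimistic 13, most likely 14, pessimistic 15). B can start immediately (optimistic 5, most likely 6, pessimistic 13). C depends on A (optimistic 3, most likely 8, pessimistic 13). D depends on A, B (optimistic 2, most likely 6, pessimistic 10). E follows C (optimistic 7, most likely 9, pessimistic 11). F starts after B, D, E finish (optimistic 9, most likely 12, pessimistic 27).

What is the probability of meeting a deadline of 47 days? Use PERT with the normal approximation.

te_A = (13 + 4·14 + 15)/6 = 84/6 = 14; σ²_A = ((15−13)/6)² = 0.111
te_B = (5 + 4·6 + 13)/6 = 42/6 = 7; σ²_B = ((13−5)/6)² = 1.778
te_C = (3 + 4·8 + 13)/6 = 48/6 = 8; σ²_C = ((13−3)/6)² = 2.778
te_D = (2 + 4·6 + 10)/6 = 36/6 = 6; σ²_D = ((10−2)/6)² = 1.778
te_E = (7 + 4·9 + 11)/6 = 54/6 = 9; σ²_E = ((11−7)/6)² = 0.444
te_F = (9 + 4·12 + 27)/6 = 84/6 = 14; σ²_F = ((27−9)/6)² = 9.000

Forward pass:
ES_A = 0; EF_A = 14
ES_B = 0; EF_B = 7
ES_C = 14; EF_C = 14+8 = 22
ES_D = max(EF_A=14, EF_B=7) = 14; EF_D = 14+6 = 20
ES_E = 22; EF_E = 22+9 = 31
ES_F = max(EF_B=7, EF_D=20, EF_E=31) = 31; EF_F = 31+14 = 45
Expected project duration μ = 45 days. Critical path: A → C → E → F.

Variance along critical path = 0.111 + 2.778 + 0.444 + 9.000 = 12.333; σ = √12.333 = 3.512 days.
Z = (47 − 45) / 3.512 = 0.569
P(T ≤ 47) = Φ(0.569) ≈ 0.715

0.715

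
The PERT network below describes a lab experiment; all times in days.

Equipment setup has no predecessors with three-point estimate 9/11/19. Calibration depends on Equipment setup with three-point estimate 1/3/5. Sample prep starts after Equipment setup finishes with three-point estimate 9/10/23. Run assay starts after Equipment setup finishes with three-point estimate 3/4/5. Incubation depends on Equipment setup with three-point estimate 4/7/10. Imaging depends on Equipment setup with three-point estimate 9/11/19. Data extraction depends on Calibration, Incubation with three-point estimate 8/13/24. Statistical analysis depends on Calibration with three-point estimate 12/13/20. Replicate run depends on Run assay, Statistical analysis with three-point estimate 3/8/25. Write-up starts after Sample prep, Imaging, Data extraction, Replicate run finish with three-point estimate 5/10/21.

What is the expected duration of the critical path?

50 days

te_Equipment setup = (9 + 4·11 + 19)/6 = 72/6 = 12
te_Calibration = (1 + 4·3 + 5)/6 = 18/6 = 3
te_Sample prep = (9 + 4·10 + 23)/6 = 72/6 = 12
te_Run assay = (3 + 4·4 + 5)/6 = 24/6 = 4
te_Incubation = (4 + 4·7 + 10)/6 = 42/6 = 7
te_Imaging = (9 + 4·11 + 19)/6 = 72/6 = 12
te_Data extraction = (8 + 4·13 + 24)/6 = 84/6 = 14
te_Statistical analysis = (12 + 4·13 + 20)/6 = 84/6 = 14
te_Replicate run = (3 + 4·8 + 25)/6 = 60/6 = 10
te_Write-up = (5 + 4·10 + 21)/6 = 66/6 = 11

Forward pass:
ES_Equipment setup = 0; EF_Equipment setup = 12
ES_Calibration = 12; EF_Calibration = 12+3 = 15
ES_Sample prep = 12; EF_Sample prep = 12+12 = 24
ES_Run assay = 12; EF_Run assay = 12+4 = 16
ES_Incubation = 12; EF_Incubation = 12+7 = 19
ES_Imaging = 12; EF_Imaging = 12+12 = 24
ES_Data extraction = max(EF_Calibration=15, EF_Incubation=19) = 19; EF_Data extraction = 19+14 = 33
ES_Statistical analysis = 15; EF_Statistical analysis = 15+14 = 29
ES_Replicate run = max(EF_Run assay=16, EF_Statistical analysis=29) = 29; EF_Replicate run = 29+10 = 39
ES_Write-up = max(EF_Sample prep=24, EF_Imaging=24, EF_Data extraction=33, EF_Replicate run=39) = 39; EF_Write-up = 39+11 = 50
Expected project duration μ = 50 days. Critical path: Equipment setup → Calibration → Statistical analysis → Replicate run → Write-up.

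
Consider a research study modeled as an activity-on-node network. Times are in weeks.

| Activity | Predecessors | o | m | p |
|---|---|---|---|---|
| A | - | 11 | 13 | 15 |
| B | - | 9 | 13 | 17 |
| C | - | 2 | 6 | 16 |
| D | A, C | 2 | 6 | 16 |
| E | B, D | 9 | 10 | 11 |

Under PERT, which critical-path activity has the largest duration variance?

D

te_A = (11 + 4·13 + 15)/6 = 78/6 = 13; σ²_A = ((15−11)/6)² = 0.444
te_B = (9 + 4·13 + 17)/6 = 78/6 = 13; σ²_B = ((17−9)/6)² = 1.778
te_C = (2 + 4·6 + 16)/6 = 42/6 = 7; σ²_C = ((16−2)/6)² = 5.444
te_D = (2 + 4·6 + 16)/6 = 42/6 = 7; σ²_D = ((16−2)/6)² = 5.444
te_E = (9 + 4·10 + 11)/6 = 60/6 = 10; σ²_E = ((11−9)/6)² = 0.111

Forward pass:
ES_A = 0; EF_A = 13
ES_B = 0; EF_B = 13
ES_C = 0; EF_C = 7
ES_D = max(EF_A=13, EF_C=7) = 13; EF_D = 13+7 = 20
ES_E = max(EF_B=13, EF_D=20) = 20; EF_E = 20+10 = 30
Expected project duration μ = 30 weeks. Critical path: A → D → E.

Variances on critical path: σ²_A=0.444, σ²_D=5.444, σ²_E=0.111.
Largest is σ²_D = 5.444.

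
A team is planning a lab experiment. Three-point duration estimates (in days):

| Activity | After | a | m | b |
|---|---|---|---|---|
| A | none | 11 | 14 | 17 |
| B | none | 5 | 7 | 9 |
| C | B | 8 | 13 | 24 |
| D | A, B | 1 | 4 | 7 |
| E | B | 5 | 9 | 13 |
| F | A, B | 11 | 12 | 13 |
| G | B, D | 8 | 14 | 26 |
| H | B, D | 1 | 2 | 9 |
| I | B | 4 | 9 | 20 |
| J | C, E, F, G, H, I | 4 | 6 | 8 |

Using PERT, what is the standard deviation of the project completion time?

te_A = (11 + 4·14 + 17)/6 = 84/6 = 14; σ²_A = ((17−11)/6)² = 1.000
te_B = (5 + 4·7 + 9)/6 = 42/6 = 7; σ²_B = ((9−5)/6)² = 0.444
te_C = (8 + 4·13 + 24)/6 = 84/6 = 14; σ²_C = ((24−8)/6)² = 7.111
te_D = (1 + 4·4 + 7)/6 = 24/6 = 4; σ²_D = ((7−1)/6)² = 1.000
te_E = (5 + 4·9 + 13)/6 = 54/6 = 9; σ²_E = ((13−5)/6)² = 1.778
te_F = (11 + 4·12 + 13)/6 = 72/6 = 12; σ²_F = ((13−11)/6)² = 0.111
te_G = (8 + 4·14 + 26)/6 = 90/6 = 15; σ²_G = ((26−8)/6)² = 9.000
te_H = (1 + 4·2 + 9)/6 = 18/6 = 3; σ²_H = ((9−1)/6)² = 1.778
te_I = (4 + 4·9 + 20)/6 = 60/6 = 10; σ²_I = ((20−4)/6)² = 7.111
te_J = (4 + 4·6 + 8)/6 = 36/6 = 6; σ²_J = ((8−4)/6)² = 0.444

Forward pass:
ES_A = 0; EF_A = 14
ES_B = 0; EF_B = 7
ES_C = 7; EF_C = 7+14 = 21
ES_D = max(EF_A=14, EF_B=7) = 14; EF_D = 14+4 = 18
ES_E = 7; EF_E = 7+9 = 16
ES_F = max(EF_A=14, EF_B=7) = 14; EF_F = 14+12 = 26
ES_G = max(EF_B=7, EF_D=18) = 18; EF_G = 18+15 = 33
ES_H = max(EF_B=7, EF_D=18) = 18; EF_H = 18+3 = 21
ES_I = 7; EF_I = 7+10 = 17
ES_J = max(EF_C=21, EF_E=16, EF_F=26, EF_G=33, EF_H=21, EF_I=17) = 33; EF_J = 33+6 = 39
Expected project duration μ = 39 days. Critical path: A → D → G → J.

Variance along critical path = 1.000 + 1.000 + 9.000 + 0.444 = 11.444
σ = √11.444 = 3.383 days

3.38 days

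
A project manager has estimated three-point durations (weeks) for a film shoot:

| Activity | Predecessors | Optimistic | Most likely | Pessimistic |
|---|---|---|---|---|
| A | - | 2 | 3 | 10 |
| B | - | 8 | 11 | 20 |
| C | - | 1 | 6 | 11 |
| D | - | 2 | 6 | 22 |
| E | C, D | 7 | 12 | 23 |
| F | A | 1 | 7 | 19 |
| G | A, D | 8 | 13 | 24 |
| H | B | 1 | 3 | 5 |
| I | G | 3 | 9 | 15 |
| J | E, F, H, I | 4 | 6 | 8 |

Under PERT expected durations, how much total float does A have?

te_A = (2 + 4·3 + 10)/6 = 24/6 = 4
te_B = (8 + 4·11 + 20)/6 = 72/6 = 12
te_C = (1 + 4·6 + 11)/6 = 36/6 = 6
te_D = (2 + 4·6 + 22)/6 = 48/6 = 8
te_E = (7 + 4·12 + 23)/6 = 78/6 = 13
te_F = (1 + 4·7 + 19)/6 = 48/6 = 8
te_G = (8 + 4·13 + 24)/6 = 84/6 = 14
te_H = (1 + 4·3 + 5)/6 = 18/6 = 3
te_I = (3 + 4·9 + 15)/6 = 54/6 = 9
te_J = (4 + 4·6 + 8)/6 = 36/6 = 6

Forward pass:
ES_A = 0; EF_A = 4
ES_B = 0; EF_B = 12
ES_C = 0; EF_C = 6
ES_D = 0; EF_D = 8
ES_E = max(EF_C=6, EF_D=8) = 8; EF_E = 8+13 = 21
ES_F = 4; EF_F = 4+8 = 12
ES_G = max(EF_A=4, EF_D=8) = 8; EF_G = 8+14 = 22
ES_H = 12; EF_H = 12+3 = 15
ES_I = 22; EF_I = 22+9 = 31
ES_J = max(EF_E=21, EF_F=12, EF_H=15, EF_I=31) = 31; EF_J = 31+6 = 37
Expected project duration μ = 37 weeks. Critical path: D → G → I → J.

Backward pass:
LF_J = 37; LS_J = 37−6 = 31
LF_I = LS_J = 31; LS_I = 31−9 = 22
LF_H = LS_J = 31; LS_H = 31−3 = 28
LF_G = LS_I = 22; LS_G = 22−14 = 8
LF_F = LS_J = 31; LS_F = 31−8 = 23
LF_E = LS_J = 31; LS_E = 31−13 = 18
LF_D = min(LS_E=18, LS_G=8) = 8; LS_D = 8−8 = 0
LF_C = LS_E = 18; LS_C = 18−6 = 12
LF_B = LS_H = 28; LS_B = 28−12 = 16
LF_A = min(LS_F=23, LS_G=8) = 8; LS_A = 8−4 = 4
Slack_A = LS_A − ES_A = 4 − 0 = 4

4 weeks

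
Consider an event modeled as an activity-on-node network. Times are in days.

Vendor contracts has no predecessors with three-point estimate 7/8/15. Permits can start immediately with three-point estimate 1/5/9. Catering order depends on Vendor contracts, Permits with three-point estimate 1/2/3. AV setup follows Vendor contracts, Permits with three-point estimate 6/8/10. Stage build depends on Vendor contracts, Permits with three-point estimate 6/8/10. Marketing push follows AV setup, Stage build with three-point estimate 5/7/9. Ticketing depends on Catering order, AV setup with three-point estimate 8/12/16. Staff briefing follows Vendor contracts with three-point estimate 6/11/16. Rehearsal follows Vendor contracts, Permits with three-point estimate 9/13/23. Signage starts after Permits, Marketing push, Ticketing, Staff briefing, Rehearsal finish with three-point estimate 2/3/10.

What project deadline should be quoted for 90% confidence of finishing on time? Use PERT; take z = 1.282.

te_Vendor contracts = (7 + 4·8 + 15)/6 = 54/6 = 9; σ²_Vendor contracts = ((15−7)/6)² = 1.778
te_Permits = (1 + 4·5 + 9)/6 = 30/6 = 5; σ²_Permits = ((9−1)/6)² = 1.778
te_Catering order = (1 + 4·2 + 3)/6 = 12/6 = 2; σ²_Catering order = ((3−1)/6)² = 0.111
te_AV setup = (6 + 4·8 + 10)/6 = 48/6 = 8; σ²_AV setup = ((10−6)/6)² = 0.444
te_Stage build = (6 + 4·8 + 10)/6 = 48/6 = 8; σ²_Stage build = ((10−6)/6)² = 0.444
te_Marketing push = (5 + 4·7 + 9)/6 = 42/6 = 7; σ²_Marketing push = ((9−5)/6)² = 0.444
te_Ticketing = (8 + 4·12 + 16)/6 = 72/6 = 12; σ²_Ticketing = ((16−8)/6)² = 1.778
te_Staff briefing = (6 + 4·11 + 16)/6 = 66/6 = 11; σ²_Staff briefing = ((16−6)/6)² = 2.778
te_Rehearsal = (9 + 4·13 + 23)/6 = 84/6 = 14; σ²_Rehearsal = ((23−9)/6)² = 5.444
te_Signage = (2 + 4·3 + 10)/6 = 24/6 = 4; σ²_Signage = ((10−2)/6)² = 1.778

Forward pass:
ES_Vendor contracts = 0; EF_Vendor contracts = 9
ES_Permits = 0; EF_Permits = 5
ES_Catering order = max(EF_Vendor contracts=9, EF_Permits=5) = 9; EF_Catering order = 9+2 = 11
ES_AV setup = max(EF_Vendor contracts=9, EF_Permits=5) = 9; EF_AV setup = 9+8 = 17
ES_Stage build = max(EF_Vendor contracts=9, EF_Permits=5) = 9; EF_Stage build = 9+8 = 17
ES_Marketing push = max(EF_AV setup=17, EF_Stage build=17) = 17; EF_Marketing push = 17+7 = 24
ES_Ticketing = max(EF_Catering order=11, EF_AV setup=17) = 17; EF_Ticketing = 17+12 = 29
ES_Staff briefing = 9; EF_Staff briefing = 9+11 = 20
ES_Rehearsal = max(EF_Vendor contracts=9, EF_Permits=5) = 9; EF_Rehearsal = 9+14 = 23
ES_Signage = max(EF_Permits=5, EF_Marketing push=24, EF_Ticketing=29, EF_Staff briefing=20, EF_Rehearsal=23) = 29; EF_Signage = 29+4 = 33
Expected project duration μ = 33 days. Critical path: Vendor contracts → AV setup → Ticketing → Signage.

Variance along critical path = 1.778 + 0.444 + 1.778 + 1.778 = 5.778; σ = 2.404 days.
D = μ + z·σ = 33 + 1.282·2.404 = 36.1 days

36.1 days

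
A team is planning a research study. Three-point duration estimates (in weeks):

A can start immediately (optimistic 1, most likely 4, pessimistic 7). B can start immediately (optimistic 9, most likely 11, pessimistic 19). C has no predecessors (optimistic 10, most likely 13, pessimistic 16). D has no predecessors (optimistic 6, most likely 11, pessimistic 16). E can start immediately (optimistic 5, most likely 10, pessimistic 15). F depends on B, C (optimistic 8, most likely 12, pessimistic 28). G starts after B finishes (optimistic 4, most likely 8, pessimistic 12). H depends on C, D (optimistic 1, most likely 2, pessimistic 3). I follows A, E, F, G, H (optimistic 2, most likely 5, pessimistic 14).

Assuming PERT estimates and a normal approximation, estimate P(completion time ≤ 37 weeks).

te_A = (1 + 4·4 + 7)/6 = 24/6 = 4; σ²_A = ((7−1)/6)² = 1.000
te_B = (9 + 4·11 + 19)/6 = 72/6 = 12; σ²_B = ((19−9)/6)² = 2.778
te_C = (10 + 4·13 + 16)/6 = 78/6 = 13; σ²_C = ((16−10)/6)² = 1.000
te_D = (6 + 4·11 + 16)/6 = 66/6 = 11; σ²_D = ((16−6)/6)² = 2.778
te_E = (5 + 4·10 + 15)/6 = 60/6 = 10; σ²_E = ((15−5)/6)² = 2.778
te_F = (8 + 4·12 + 28)/6 = 84/6 = 14; σ²_F = ((28−8)/6)² = 11.111
te_G = (4 + 4·8 + 12)/6 = 48/6 = 8; σ²_G = ((12−4)/6)² = 1.778
te_H = (1 + 4·2 + 3)/6 = 12/6 = 2; σ²_H = ((3−1)/6)² = 0.111
te_I = (2 + 4·5 + 14)/6 = 36/6 = 6; σ²_I = ((14−2)/6)² = 4.000

Forward pass:
ES_A = 0; EF_A = 4
ES_B = 0; EF_B = 12
ES_C = 0; EF_C = 13
ES_D = 0; EF_D = 11
ES_E = 0; EF_E = 10
ES_F = max(EF_B=12, EF_C=13) = 13; EF_F = 13+14 = 27
ES_G = 12; EF_G = 12+8 = 20
ES_H = max(EF_C=13, EF_D=11) = 13; EF_H = 13+2 = 15
ES_I = max(EF_A=4, EF_E=10, EF_F=27, EF_G=20, EF_H=15) = 27; EF_I = 27+6 = 33
Expected project duration μ = 33 weeks. Critical path: C → F → I.

Variance along critical path = 1.000 + 11.111 + 4.000 = 16.111; σ = √16.111 = 4.014 weeks.
Z = (37 − 33) / 4.014 = 0.997
P(T ≤ 37) = Φ(0.997) ≈ 0.841

0.841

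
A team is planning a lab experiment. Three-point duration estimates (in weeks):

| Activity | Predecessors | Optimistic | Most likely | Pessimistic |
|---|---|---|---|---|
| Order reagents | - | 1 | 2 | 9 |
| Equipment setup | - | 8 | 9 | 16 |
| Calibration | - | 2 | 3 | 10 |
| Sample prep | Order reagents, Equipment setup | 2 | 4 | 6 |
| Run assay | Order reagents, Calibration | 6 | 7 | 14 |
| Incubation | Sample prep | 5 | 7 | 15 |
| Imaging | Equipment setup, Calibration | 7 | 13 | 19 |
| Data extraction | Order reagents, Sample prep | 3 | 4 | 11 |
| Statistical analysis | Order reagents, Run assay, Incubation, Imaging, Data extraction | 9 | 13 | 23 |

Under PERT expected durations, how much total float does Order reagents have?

8 weeks

te_Order reagents = (1 + 4·2 + 9)/6 = 18/6 = 3
te_Equipment setup = (8 + 4·9 + 16)/6 = 60/6 = 10
te_Calibration = (2 + 4·3 + 10)/6 = 24/6 = 4
te_Sample prep = (2 + 4·4 + 6)/6 = 24/6 = 4
te_Run assay = (6 + 4·7 + 14)/6 = 48/6 = 8
te_Incubation = (5 + 4·7 + 15)/6 = 48/6 = 8
te_Imaging = (7 + 4·13 + 19)/6 = 78/6 = 13
te_Data extraction = (3 + 4·4 + 11)/6 = 30/6 = 5
te_Statistical analysis = (9 + 4·13 + 23)/6 = 84/6 = 14

Forward pass:
ES_Order reagents = 0; EF_Order reagents = 3
ES_Equipment setup = 0; EF_Equipment setup = 10
ES_Calibration = 0; EF_Calibration = 4
ES_Sample prep = max(EF_Order reagents=3, EF_Equipment setup=10) = 10; EF_Sample prep = 10+4 = 14
ES_Run assay = max(EF_Order reagents=3, EF_Calibration=4) = 4; EF_Run assay = 4+8 = 12
ES_Incubation = 14; EF_Incubation = 14+8 = 22
ES_Imaging = max(EF_Equipment setup=10, EF_Calibration=4) = 10; EF_Imaging = 10+13 = 23
ES_Data extraction = max(EF_Order reagents=3, EF_Sample prep=14) = 14; EF_Data extraction = 14+5 = 19
ES_Statistical analysis = max(EF_Order reagents=3, EF_Run assay=12, EF_Incubation=22, EF_Imaging=23, EF_Data extraction=19) = 23; EF_Statistical analysis = 23+14 = 37
Expected project duration μ = 37 weeks. Critical path: Equipment setup → Imaging → Statistical analysis.

Backward pass:
LF_Statistical analysis = 37; LS_Statistical analysis = 37−14 = 23
LF_Data extraction = LS_Statistical analysis = 23; LS_Data extraction = 23−5 = 18
LF_Imaging = LS_Statistical analysis = 23; LS_Imaging = 23−13 = 10
LF_Incubation = LS_Statistical analysis = 23; LS_Incubation = 23−8 = 15
LF_Run assay = LS_Statistical analysis = 23; LS_Run assay = 23−8 = 15
LF_Sample prep = min(LS_Incubation=15, LS_Data extraction=18) = 15; LS_Sample prep = 15−4 = 11
LF_Calibration = min(LS_Run assay=15, LS_Imaging=10) = 10; LS_Calibration = 10−4 = 6
LF_Equipment setup = min(LS_Sample prep=11, LS_Imaging=10) = 10; LS_Equipment setup = 10−10 = 0
LF_Order reagents = min(LS_Sample prep=11, LS_Run assay=15, LS_Data extraction=18, LS_Statistical analysis=23) = 11; LS_Order reagents = 11−3 = 8
Slack_Order reagents = LS_Order reagents − ES_Order reagents = 8 − 0 = 8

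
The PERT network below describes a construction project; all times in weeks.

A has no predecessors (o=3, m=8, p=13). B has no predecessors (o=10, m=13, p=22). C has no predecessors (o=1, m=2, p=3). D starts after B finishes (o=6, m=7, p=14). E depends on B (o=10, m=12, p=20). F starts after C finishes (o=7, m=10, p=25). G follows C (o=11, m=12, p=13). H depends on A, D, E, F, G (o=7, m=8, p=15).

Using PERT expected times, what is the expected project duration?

36 weeks

te_A = (3 + 4·8 + 13)/6 = 48/6 = 8
te_B = (10 + 4·13 + 22)/6 = 84/6 = 14
te_C = (1 + 4·2 + 3)/6 = 12/6 = 2
te_D = (6 + 4·7 + 14)/6 = 48/6 = 8
te_E = (10 + 4·12 + 20)/6 = 78/6 = 13
te_F = (7 + 4·10 + 25)/6 = 72/6 = 12
te_G = (11 + 4·12 + 13)/6 = 72/6 = 12
te_H = (7 + 4·8 + 15)/6 = 54/6 = 9

Forward pass:
ES_A = 0; EF_A = 8
ES_B = 0; EF_B = 14
ES_C = 0; EF_C = 2
ES_D = 14; EF_D = 14+8 = 22
ES_E = 14; EF_E = 14+13 = 27
ES_F = 2; EF_F = 2+12 = 14
ES_G = 2; EF_G = 2+12 = 14
ES_H = max(EF_A=8, EF_D=22, EF_E=27, EF_F=14, EF_G=14) = 27; EF_H = 27+9 = 36
Expected project duration μ = 36 weeks. Critical path: B → E → H.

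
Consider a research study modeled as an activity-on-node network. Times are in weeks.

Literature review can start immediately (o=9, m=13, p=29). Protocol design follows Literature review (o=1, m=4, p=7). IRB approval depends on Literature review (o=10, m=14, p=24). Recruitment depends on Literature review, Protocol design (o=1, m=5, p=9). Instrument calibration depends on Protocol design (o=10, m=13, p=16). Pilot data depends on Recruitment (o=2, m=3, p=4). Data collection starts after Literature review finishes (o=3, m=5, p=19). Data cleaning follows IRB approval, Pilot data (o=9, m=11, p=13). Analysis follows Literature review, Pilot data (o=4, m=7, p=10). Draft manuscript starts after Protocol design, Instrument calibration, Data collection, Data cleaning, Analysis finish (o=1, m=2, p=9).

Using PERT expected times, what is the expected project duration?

te_Literature review = (9 + 4·13 + 29)/6 = 90/6 = 15
te_Protocol design = (1 + 4·4 + 7)/6 = 24/6 = 4
te_IRB approval = (10 + 4·14 + 24)/6 = 90/6 = 15
te_Recruitment = (1 + 4·5 + 9)/6 = 30/6 = 5
te_Instrument calibration = (10 + 4·13 + 16)/6 = 78/6 = 13
te_Pilot data = (2 + 4·3 + 4)/6 = 18/6 = 3
te_Data collection = (3 + 4·5 + 19)/6 = 42/6 = 7
te_Data cleaning = (9 + 4·11 + 13)/6 = 66/6 = 11
te_Analysis = (4 + 4·7 + 10)/6 = 42/6 = 7
te_Draft manuscript = (1 + 4·2 + 9)/6 = 18/6 = 3

Forward pass:
ES_Literature review = 0; EF_Literature review = 15
ES_Protocol design = 15; EF_Protocol design = 15+4 = 19
ES_IRB approval = 15; EF_IRB approval = 15+15 = 30
ES_Recruitment = max(EF_Literature review=15, EF_Protocol design=19) = 19; EF_Recruitment = 19+5 = 24
ES_Instrument calibration = 19; EF_Instrument calibration = 19+13 = 32
ES_Pilot data = 24; EF_Pilot data = 24+3 = 27
ES_Data collection = 15; EF_Data collection = 15+7 = 22
ES_Data cleaning = max(EF_IRB approval=30, EF_Pilot data=27) = 30; EF_Data cleaning = 30+11 = 41
ES_Analysis = max(EF_Literature review=15, EF_Pilot data=27) = 27; EF_Analysis = 27+7 = 34
ES_Draft manuscript = max(EF_Protocol design=19, EF_Instrument calibration=32, EF_Data collection=22, EF_Data cleaning=41, EF_Analysis=34) = 41; EF_Draft manuscript = 41+3 = 44
Expected project duration μ = 44 weeks. Critical path: Literature review → IRB approval → Data cleaning → Draft manuscript.

44 weeks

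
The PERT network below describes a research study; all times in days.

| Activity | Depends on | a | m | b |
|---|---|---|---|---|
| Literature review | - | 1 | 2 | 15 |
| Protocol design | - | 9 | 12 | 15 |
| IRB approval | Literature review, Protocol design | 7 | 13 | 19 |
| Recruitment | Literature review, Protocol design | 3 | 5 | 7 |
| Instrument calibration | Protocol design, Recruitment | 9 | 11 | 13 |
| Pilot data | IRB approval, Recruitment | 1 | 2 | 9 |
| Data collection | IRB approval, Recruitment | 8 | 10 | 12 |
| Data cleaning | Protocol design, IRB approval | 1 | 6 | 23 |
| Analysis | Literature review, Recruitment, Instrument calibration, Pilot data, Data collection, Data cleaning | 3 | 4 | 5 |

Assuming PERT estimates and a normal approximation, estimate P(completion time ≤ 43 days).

te_Literature review = (1 + 4·2 + 15)/6 = 24/6 = 4; σ²_Literature review = ((15−1)/6)² = 5.444
te_Protocol design = (9 + 4·12 + 15)/6 = 72/6 = 12; σ²_Protocol design = ((15−9)/6)² = 1.000
te_IRB approval = (7 + 4·13 + 19)/6 = 78/6 = 13; σ²_IRB approval = ((19−7)/6)² = 4.000
te_Recruitment = (3 + 4·5 + 7)/6 = 30/6 = 5; σ²_Recruitment = ((7−3)/6)² = 0.444
te_Instrument calibration = (9 + 4·11 + 13)/6 = 66/6 = 11; σ²_Instrument calibration = ((13−9)/6)² = 0.444
te_Pilot data = (1 + 4·2 + 9)/6 = 18/6 = 3; σ²_Pilot data = ((9−1)/6)² = 1.778
te_Data collection = (8 + 4·10 + 12)/6 = 60/6 = 10; σ²_Data collection = ((12−8)/6)² = 0.444
te_Data cleaning = (1 + 4·6 + 23)/6 = 48/6 = 8; σ²_Data cleaning = ((23−1)/6)² = 13.444
te_Analysis = (3 + 4·4 + 5)/6 = 24/6 = 4; σ²_Analysis = ((5−3)/6)² = 0.111

Forward pass:
ES_Literature review = 0; EF_Literature review = 4
ES_Protocol design = 0; EF_Protocol design = 12
ES_IRB approval = max(EF_Literature review=4, EF_Protocol design=12) = 12; EF_IRB approval = 12+13 = 25
ES_Recruitment = max(EF_Literature review=4, EF_Protocol design=12) = 12; EF_Recruitment = 12+5 = 17
ES_Instrument calibration = max(EF_Protocol design=12, EF_Recruitment=17) = 17; EF_Instrument calibration = 17+11 = 28
ES_Pilot data = max(EF_IRB approval=25, EF_Recruitment=17) = 25; EF_Pilot data = 25+3 = 28
ES_Data collection = max(EF_IRB approval=25, EF_Recruitment=17) = 25; EF_Data collection = 25+10 = 35
ES_Data cleaning = max(EF_Protocol design=12, EF_IRB approval=25) = 25; EF_Data cleaning = 25+8 = 33
ES_Analysis = max(EF_Literature review=4, EF_Recruitment=17, EF_Instrument calibration=28, EF_Pilot data=28, EF_Data collection=35, EF_Data cleaning=33) = 35; EF_Analysis = 35+4 = 39
Expected project duration μ = 39 days. Critical path: Protocol design → IRB approval → Data collection → Analysis.

Variance along critical path = 1.000 + 4.000 + 0.444 + 0.111 = 5.556; σ = √5.556 = 2.357 days.
Z = (43 − 39) / 2.357 = 1.697
P(T ≤ 43) = Φ(1.697) ≈ 0.955

0.955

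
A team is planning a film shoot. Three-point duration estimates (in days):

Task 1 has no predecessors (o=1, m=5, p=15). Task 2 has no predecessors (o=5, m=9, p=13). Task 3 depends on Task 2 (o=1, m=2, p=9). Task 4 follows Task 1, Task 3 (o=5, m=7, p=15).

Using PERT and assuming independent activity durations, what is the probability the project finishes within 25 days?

te_Task 1 = (1 + 4·5 + 15)/6 = 36/6 = 6; σ²_Task 1 = ((15−1)/6)² = 5.444
te_Task 2 = (5 + 4·9 + 13)/6 = 54/6 = 9; σ²_Task 2 = ((13−5)/6)² = 1.778
te_Task 3 = (1 + 4·2 + 9)/6 = 18/6 = 3; σ²_Task 3 = ((9−1)/6)² = 1.778
te_Task 4 = (5 + 4·7 + 15)/6 = 48/6 = 8; σ²_Task 4 = ((15−5)/6)² = 2.778

Forward pass:
ES_Task 1 = 0; EF_Task 1 = 6
ES_Task 2 = 0; EF_Task 2 = 9
ES_Task 3 = 9; EF_Task 3 = 9+3 = 12
ES_Task 4 = max(EF_Task 1=6, EF_Task 3=12) = 12; EF_Task 4 = 12+8 = 20
Expected project duration μ = 20 days. Critical path: Task 2 → Task 3 → Task 4.

Variance along critical path = 1.778 + 1.778 + 2.778 = 6.333; σ = √6.333 = 2.517 days.
Z = (25 − 20) / 2.517 = 1.987
P(T ≤ 25) = Φ(1.987) ≈ 0.977

0.977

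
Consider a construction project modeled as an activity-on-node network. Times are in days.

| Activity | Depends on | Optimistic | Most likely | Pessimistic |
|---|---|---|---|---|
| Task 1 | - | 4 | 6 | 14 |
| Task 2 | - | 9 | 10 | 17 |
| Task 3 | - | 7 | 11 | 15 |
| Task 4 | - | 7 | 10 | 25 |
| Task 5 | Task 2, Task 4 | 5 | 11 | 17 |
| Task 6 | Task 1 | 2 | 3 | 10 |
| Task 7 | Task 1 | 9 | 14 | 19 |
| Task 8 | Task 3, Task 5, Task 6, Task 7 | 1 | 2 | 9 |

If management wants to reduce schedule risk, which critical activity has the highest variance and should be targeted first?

Task 4

te_Task 1 = (4 + 4·6 + 14)/6 = 42/6 = 7; σ²_Task 1 = ((14−4)/6)² = 2.778
te_Task 2 = (9 + 4·10 + 17)/6 = 66/6 = 11; σ²_Task 2 = ((17−9)/6)² = 1.778
te_Task 3 = (7 + 4·11 + 15)/6 = 66/6 = 11; σ²_Task 3 = ((15−7)/6)² = 1.778
te_Task 4 = (7 + 4·10 + 25)/6 = 72/6 = 12; σ²_Task 4 = ((25−7)/6)² = 9.000
te_Task 5 = (5 + 4·11 + 17)/6 = 66/6 = 11; σ²_Task 5 = ((17−5)/6)² = 4.000
te_Task 6 = (2 + 4·3 + 10)/6 = 24/6 = 4; σ²_Task 6 = ((10−2)/6)² = 1.778
te_Task 7 = (9 + 4·14 + 19)/6 = 84/6 = 14; σ²_Task 7 = ((19−9)/6)² = 2.778
te_Task 8 = (1 + 4·2 + 9)/6 = 18/6 = 3; σ²_Task 8 = ((9−1)/6)² = 1.778

Forward pass:
ES_Task 1 = 0; EF_Task 1 = 7
ES_Task 2 = 0; EF_Task 2 = 11
ES_Task 3 = 0; EF_Task 3 = 11
ES_Task 4 = 0; EF_Task 4 = 12
ES_Task 5 = max(EF_Task 2=11, EF_Task 4=12) = 12; EF_Task 5 = 12+11 = 23
ES_Task 6 = 7; EF_Task 6 = 7+4 = 11
ES_Task 7 = 7; EF_Task 7 = 7+14 = 21
ES_Task 8 = max(EF_Task 3=11, EF_Task 5=23, EF_Task 6=11, EF_Task 7=21) = 23; EF_Task 8 = 23+3 = 26
Expected project duration μ = 26 days. Critical path: Task 4 → Task 5 → Task 8.

Variances on critical path: σ²_Task 4=9.000, σ²_Task 5=4.000, σ²_Task 8=1.778.
Largest is σ²_Task 4 = 9.000.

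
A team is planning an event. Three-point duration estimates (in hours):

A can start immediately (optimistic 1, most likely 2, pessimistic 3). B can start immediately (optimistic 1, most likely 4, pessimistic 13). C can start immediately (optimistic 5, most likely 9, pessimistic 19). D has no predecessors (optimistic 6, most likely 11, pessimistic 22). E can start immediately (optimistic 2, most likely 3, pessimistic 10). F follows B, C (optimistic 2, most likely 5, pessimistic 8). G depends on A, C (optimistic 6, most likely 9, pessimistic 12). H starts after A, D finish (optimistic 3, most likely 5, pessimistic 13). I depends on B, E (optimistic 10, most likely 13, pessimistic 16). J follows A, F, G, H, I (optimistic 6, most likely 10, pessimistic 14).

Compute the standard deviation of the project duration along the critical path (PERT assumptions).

te_A = (1 + 4·2 + 3)/6 = 12/6 = 2; σ²_A = ((3−1)/6)² = 0.111
te_B = (1 + 4·4 + 13)/6 = 30/6 = 5; σ²_B = ((13−1)/6)² = 4.000
te_C = (5 + 4·9 + 19)/6 = 60/6 = 10; σ²_C = ((19−5)/6)² = 5.444
te_D = (6 + 4·11 + 22)/6 = 72/6 = 12; σ²_D = ((22−6)/6)² = 7.111
te_E = (2 + 4·3 + 10)/6 = 24/6 = 4; σ²_E = ((10−2)/6)² = 1.778
te_F = (2 + 4·5 + 8)/6 = 30/6 = 5; σ²_F = ((8−2)/6)² = 1.000
te_G = (6 + 4·9 + 12)/6 = 54/6 = 9; σ²_G = ((12−6)/6)² = 1.000
te_H = (3 + 4·5 + 13)/6 = 36/6 = 6; σ²_H = ((13−3)/6)² = 2.778
te_I = (10 + 4·13 + 16)/6 = 78/6 = 13; σ²_I = ((16−10)/6)² = 1.000
te_J = (6 + 4·10 + 14)/6 = 60/6 = 10; σ²_J = ((14−6)/6)² = 1.778

Forward pass:
ES_A = 0; EF_A = 2
ES_B = 0; EF_B = 5
ES_C = 0; EF_C = 10
ES_D = 0; EF_D = 12
ES_E = 0; EF_E = 4
ES_F = max(EF_B=5, EF_C=10) = 10; EF_F = 10+5 = 15
ES_G = max(EF_A=2, EF_C=10) = 10; EF_G = 10+9 = 19
ES_H = max(EF_A=2, EF_D=12) = 12; EF_H = 12+6 = 18
ES_I = max(EF_B=5, EF_E=4) = 5; EF_I = 5+13 = 18
ES_J = max(EF_A=2, EF_F=15, EF_G=19, EF_H=18, EF_I=18) = 19; EF_J = 19+10 = 29
Expected project duration μ = 29 hours. Critical path: C → G → J.

Variance along critical path = 5.444 + 1.000 + 1.778 = 8.222
σ = √8.222 = 2.867 hours

2.87 hours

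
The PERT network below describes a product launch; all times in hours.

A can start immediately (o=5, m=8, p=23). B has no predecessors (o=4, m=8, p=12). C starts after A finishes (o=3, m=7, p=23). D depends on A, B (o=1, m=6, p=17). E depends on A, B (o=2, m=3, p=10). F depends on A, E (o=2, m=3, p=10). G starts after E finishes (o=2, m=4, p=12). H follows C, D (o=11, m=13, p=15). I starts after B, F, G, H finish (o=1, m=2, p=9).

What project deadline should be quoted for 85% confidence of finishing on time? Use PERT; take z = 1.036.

39.9 hours

te_A = (5 + 4·8 + 23)/6 = 60/6 = 10; σ²_A = ((23−5)/6)² = 9.000
te_B = (4 + 4·8 + 12)/6 = 48/6 = 8; σ²_B = ((12−4)/6)² = 1.778
te_C = (3 + 4·7 + 23)/6 = 54/6 = 9; σ²_C = ((23−3)/6)² = 11.111
te_D = (1 + 4·6 + 17)/6 = 42/6 = 7; σ²_D = ((17−1)/6)² = 7.111
te_E = (2 + 4·3 + 10)/6 = 24/6 = 4; σ²_E = ((10−2)/6)² = 1.778
te_F = (2 + 4·3 + 10)/6 = 24/6 = 4; σ²_F = ((10−2)/6)² = 1.778
te_G = (2 + 4·4 + 12)/6 = 30/6 = 5; σ²_G = ((12−2)/6)² = 2.778
te_H = (11 + 4·13 + 15)/6 = 78/6 = 13; σ²_H = ((15−11)/6)² = 0.444
te_I = (1 + 4·2 + 9)/6 = 18/6 = 3; σ²_I = ((9−1)/6)² = 1.778

Forward pass:
ES_A = 0; EF_A = 10
ES_B = 0; EF_B = 8
ES_C = 10; EF_C = 10+9 = 19
ES_D = max(EF_A=10, EF_B=8) = 10; EF_D = 10+7 = 17
ES_E = max(EF_A=10, EF_B=8) = 10; EF_E = 10+4 = 14
ES_F = max(EF_A=10, EF_E=14) = 14; EF_F = 14+4 = 18
ES_G = 14; EF_G = 14+5 = 19
ES_H = max(EF_C=19, EF_D=17) = 19; EF_H = 19+13 = 32
ES_I = max(EF_B=8, EF_F=18, EF_G=19, EF_H=32) = 32; EF_I = 32+3 = 35
Expected project duration μ = 35 hours. Critical path: A → C → H → I.

Variance along critical path = 9.000 + 11.111 + 0.444 + 1.778 = 22.333; σ = 4.726 hours.
D = μ + z·σ = 35 + 1.036·4.726 = 39.9 hours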